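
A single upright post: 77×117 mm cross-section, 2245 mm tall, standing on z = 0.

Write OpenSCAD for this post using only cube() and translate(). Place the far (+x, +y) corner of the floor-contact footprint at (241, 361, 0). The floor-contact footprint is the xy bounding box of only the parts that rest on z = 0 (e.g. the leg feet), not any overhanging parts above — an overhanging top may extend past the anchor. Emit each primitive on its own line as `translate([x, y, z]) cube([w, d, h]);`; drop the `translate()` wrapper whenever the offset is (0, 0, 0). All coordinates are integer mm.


translate([164, 244, 0]) cube([77, 117, 2245]);


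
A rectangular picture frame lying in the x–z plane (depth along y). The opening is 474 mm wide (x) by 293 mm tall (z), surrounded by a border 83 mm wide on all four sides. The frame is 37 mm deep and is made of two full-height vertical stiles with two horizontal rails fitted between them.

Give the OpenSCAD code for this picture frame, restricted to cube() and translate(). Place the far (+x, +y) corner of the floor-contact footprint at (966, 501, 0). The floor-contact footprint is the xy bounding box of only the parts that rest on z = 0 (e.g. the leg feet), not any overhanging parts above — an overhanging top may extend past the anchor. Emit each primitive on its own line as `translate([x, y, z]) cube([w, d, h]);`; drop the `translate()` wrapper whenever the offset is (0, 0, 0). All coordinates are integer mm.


translate([326, 464, 0]) cube([83, 37, 459]);
translate([883, 464, 0]) cube([83, 37, 459]);
translate([409, 464, 0]) cube([474, 37, 83]);
translate([409, 464, 376]) cube([474, 37, 83]);


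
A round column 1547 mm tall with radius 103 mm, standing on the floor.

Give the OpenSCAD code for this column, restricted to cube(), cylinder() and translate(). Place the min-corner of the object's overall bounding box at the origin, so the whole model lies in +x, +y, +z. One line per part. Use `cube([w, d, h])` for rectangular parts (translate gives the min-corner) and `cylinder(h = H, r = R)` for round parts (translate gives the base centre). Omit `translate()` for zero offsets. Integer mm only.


translate([103, 103, 0]) cylinder(h = 1547, r = 103);


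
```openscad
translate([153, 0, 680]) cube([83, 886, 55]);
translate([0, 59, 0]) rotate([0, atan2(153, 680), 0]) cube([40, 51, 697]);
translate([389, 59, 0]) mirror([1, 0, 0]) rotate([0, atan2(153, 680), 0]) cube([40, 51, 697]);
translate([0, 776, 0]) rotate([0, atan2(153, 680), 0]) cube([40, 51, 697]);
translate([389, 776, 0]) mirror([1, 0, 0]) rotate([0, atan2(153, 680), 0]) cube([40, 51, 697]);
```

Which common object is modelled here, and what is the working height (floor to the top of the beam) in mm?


A sawhorse. The overall height is 735 mm.

A beam across two mirrored pairs of raked legs — a sawhorse. The beam's underside is at z = 680 (matching the legs' vertical rise in atan2(153, 680)) and the beam is 55 mm tall, so its top is at 680 + 55 = 735 mm. The raked legs top out at the beam's underside, so that is the highest point.


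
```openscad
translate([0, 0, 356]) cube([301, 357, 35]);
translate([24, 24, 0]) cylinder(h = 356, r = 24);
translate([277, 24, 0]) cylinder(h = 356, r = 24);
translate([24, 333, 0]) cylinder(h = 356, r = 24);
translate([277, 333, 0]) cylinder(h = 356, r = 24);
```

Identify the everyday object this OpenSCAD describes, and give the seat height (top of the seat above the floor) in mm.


A stool. The seat height is 391 mm.

A 301×357×35 slab at z = 356 on four corner cylinders — a stool. The seat top is 356 + 35 = 391 mm.


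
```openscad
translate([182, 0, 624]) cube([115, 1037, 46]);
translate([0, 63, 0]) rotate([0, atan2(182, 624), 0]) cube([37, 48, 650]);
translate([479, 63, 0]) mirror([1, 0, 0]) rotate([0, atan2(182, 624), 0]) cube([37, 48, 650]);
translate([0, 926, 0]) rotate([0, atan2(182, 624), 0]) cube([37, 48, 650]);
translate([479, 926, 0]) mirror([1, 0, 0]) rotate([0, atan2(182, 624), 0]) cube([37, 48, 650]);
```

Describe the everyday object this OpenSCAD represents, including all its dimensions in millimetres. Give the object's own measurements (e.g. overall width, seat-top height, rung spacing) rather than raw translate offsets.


A sawhorse. A 115×1037×46 mm beam (x, y, z) sits on two A-frame leg pairs. Each pair is two raked legs of 37×48 mm section (48 mm along y) splaying symmetrically in x. Each leg rises 624 mm vertically over 182 mm of horizontal reach and is 650 mm long along its own axis. Every leg's outer bottom edge rests on the floor and its outer top edge meets a bottom edge of the beam — the left legs (tilting toward +x) meet the beam's −x bottom edge, the right legs (their mirror images, tilting toward −x) meet its +x bottom edge — so the leg tops tuck under the beam, the beam's underside is 624 mm above the floor, and the feet are 479 mm apart outside-to-outside with the beam centred between them. The two leg pairs are set in 63 mm from either end of the beam.


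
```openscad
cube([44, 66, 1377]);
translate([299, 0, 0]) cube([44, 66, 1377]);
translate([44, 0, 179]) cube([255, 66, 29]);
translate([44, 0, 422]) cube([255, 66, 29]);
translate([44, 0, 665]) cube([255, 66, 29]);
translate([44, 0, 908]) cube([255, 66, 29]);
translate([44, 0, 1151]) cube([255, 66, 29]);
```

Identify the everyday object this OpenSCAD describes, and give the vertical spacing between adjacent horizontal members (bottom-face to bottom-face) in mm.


A ladder. The rung spacing is 243 mm.

Two tall 44×66 posts with 5 short bars between them — a ladder. Adjacent rungs sit at z = 179 and z = 422, so the spacing is 422 − 179 = 243 mm.


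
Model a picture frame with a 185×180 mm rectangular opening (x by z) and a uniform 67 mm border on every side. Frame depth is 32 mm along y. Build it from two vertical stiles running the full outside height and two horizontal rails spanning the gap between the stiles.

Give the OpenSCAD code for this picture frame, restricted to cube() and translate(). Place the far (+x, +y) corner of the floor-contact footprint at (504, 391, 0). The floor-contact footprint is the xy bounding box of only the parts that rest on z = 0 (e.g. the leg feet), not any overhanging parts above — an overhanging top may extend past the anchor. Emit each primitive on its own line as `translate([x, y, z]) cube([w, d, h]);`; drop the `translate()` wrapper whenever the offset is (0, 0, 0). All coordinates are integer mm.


translate([185, 359, 0]) cube([67, 32, 314]);
translate([437, 359, 0]) cube([67, 32, 314]);
translate([252, 359, 0]) cube([185, 32, 67]);
translate([252, 359, 247]) cube([185, 32, 67]);


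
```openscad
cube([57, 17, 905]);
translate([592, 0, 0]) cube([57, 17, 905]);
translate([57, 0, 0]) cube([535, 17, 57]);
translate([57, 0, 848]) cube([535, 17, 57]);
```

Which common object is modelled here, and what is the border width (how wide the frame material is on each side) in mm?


A picture frame. The border width is 57 mm.

Four thin pieces enclosing a rectangular opening — a picture frame. The two full-height stiles are 905 mm tall; the top rail sits at z = 848 and is 57 mm tall, so the border above the opening is 905 − 848 = 57 mm, matching the stile x-width.


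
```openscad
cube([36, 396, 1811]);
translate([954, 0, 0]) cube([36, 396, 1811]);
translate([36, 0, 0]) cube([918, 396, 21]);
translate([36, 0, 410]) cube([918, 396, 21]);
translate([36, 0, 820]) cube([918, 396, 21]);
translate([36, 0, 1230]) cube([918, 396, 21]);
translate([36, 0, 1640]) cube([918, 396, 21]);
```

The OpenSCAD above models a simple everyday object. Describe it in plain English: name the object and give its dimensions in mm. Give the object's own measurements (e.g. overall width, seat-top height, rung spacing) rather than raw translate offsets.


An open bookshelf. Two side panels, each 36 mm thick, 396 mm deep and 1811 mm tall, stand 990 mm apart (outside-to-outside). Between them sit 5 shelves, each 21 mm thick and 396 mm deep, spanning the full gap between the sides. The bottom shelf rests on the floor (its underside at z = 0) and the clear gap between one shelf's top and the next shelf's underside is 389 mm.


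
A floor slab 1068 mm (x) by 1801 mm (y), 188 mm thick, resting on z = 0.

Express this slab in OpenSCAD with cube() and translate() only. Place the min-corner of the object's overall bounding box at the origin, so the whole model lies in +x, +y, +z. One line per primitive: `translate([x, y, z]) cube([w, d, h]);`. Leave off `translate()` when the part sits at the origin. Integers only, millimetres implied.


cube([1068, 1801, 188]);


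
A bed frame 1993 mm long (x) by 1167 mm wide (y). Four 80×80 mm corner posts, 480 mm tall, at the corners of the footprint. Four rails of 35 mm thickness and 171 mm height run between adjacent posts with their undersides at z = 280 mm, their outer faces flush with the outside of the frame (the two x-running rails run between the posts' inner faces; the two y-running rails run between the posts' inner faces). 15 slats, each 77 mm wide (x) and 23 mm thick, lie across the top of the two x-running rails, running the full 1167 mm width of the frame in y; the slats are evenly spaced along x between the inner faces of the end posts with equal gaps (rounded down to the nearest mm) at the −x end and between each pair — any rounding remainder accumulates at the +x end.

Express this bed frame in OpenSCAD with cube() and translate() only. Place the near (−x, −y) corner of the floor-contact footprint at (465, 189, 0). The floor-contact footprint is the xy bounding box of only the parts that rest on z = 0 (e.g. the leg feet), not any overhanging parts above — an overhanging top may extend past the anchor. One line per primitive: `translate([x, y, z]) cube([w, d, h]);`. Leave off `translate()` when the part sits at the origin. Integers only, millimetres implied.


translate([465, 189, 0]) cube([80, 80, 480]);
translate([465, 1276, 0]) cube([80, 80, 480]);
translate([2378, 189, 0]) cube([80, 80, 480]);
translate([2378, 1276, 0]) cube([80, 80, 480]);
translate([545, 189, 280]) cube([1833, 35, 171]);
translate([545, 1321, 280]) cube([1833, 35, 171]);
translate([465, 269, 280]) cube([35, 1007, 171]);
translate([2423, 269, 280]) cube([35, 1007, 171]);
translate([587, 189, 451]) cube([77, 1167, 23]);
translate([706, 189, 451]) cube([77, 1167, 23]);
translate([825, 189, 451]) cube([77, 1167, 23]);
translate([944, 189, 451]) cube([77, 1167, 23]);
translate([1063, 189, 451]) cube([77, 1167, 23]);
translate([1182, 189, 451]) cube([77, 1167, 23]);
translate([1301, 189, 451]) cube([77, 1167, 23]);
translate([1420, 189, 451]) cube([77, 1167, 23]);
translate([1539, 189, 451]) cube([77, 1167, 23]);
translate([1658, 189, 451]) cube([77, 1167, 23]);
translate([1777, 189, 451]) cube([77, 1167, 23]);
translate([1896, 189, 451]) cube([77, 1167, 23]);
translate([2015, 189, 451]) cube([77, 1167, 23]);
translate([2134, 189, 451]) cube([77, 1167, 23]);
translate([2253, 189, 451]) cube([77, 1167, 23]);


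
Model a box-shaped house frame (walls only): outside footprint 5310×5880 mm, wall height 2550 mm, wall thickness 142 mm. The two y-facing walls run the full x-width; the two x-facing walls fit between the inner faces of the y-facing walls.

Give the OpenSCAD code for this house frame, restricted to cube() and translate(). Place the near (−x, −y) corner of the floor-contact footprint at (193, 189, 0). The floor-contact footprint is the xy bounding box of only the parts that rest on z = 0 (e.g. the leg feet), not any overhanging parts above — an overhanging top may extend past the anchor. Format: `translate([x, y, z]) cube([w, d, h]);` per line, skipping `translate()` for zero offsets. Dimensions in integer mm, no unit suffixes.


translate([193, 189, 0]) cube([5310, 142, 2550]);
translate([193, 5927, 0]) cube([5310, 142, 2550]);
translate([193, 331, 0]) cube([142, 5596, 2550]);
translate([5361, 331, 0]) cube([142, 5596, 2550]);


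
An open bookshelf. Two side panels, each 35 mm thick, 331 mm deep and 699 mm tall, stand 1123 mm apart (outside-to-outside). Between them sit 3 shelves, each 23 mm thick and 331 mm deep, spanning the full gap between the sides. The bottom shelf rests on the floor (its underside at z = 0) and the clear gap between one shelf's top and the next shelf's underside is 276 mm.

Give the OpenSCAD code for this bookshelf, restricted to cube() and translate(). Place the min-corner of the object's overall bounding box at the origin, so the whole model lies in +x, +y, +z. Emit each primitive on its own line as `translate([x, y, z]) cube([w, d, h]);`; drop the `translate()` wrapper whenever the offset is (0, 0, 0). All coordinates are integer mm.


cube([35, 331, 699]);
translate([1088, 0, 0]) cube([35, 331, 699]);
translate([35, 0, 0]) cube([1053, 331, 23]);
translate([35, 0, 299]) cube([1053, 331, 23]);
translate([35, 0, 598]) cube([1053, 331, 23]);


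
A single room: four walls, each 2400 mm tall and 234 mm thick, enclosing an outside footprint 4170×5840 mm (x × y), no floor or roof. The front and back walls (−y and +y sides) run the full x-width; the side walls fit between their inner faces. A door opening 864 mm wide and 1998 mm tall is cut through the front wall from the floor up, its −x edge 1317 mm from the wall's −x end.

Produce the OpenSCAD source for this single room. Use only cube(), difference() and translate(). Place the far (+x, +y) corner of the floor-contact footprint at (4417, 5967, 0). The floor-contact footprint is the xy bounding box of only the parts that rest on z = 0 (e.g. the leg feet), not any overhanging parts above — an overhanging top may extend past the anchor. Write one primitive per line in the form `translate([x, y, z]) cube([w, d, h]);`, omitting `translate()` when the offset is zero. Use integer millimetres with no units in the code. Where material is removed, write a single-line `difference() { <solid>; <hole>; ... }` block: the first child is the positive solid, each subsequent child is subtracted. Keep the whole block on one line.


difference() { translate([247, 127, 0]) cube([4170, 234, 2400]); translate([1564, 127, 0]) cube([864, 234, 1998]); }
translate([247, 5733, 0]) cube([4170, 234, 2400]);
translate([247, 361, 0]) cube([234, 5372, 2400]);
translate([4183, 361, 0]) cube([234, 5372, 2400]);


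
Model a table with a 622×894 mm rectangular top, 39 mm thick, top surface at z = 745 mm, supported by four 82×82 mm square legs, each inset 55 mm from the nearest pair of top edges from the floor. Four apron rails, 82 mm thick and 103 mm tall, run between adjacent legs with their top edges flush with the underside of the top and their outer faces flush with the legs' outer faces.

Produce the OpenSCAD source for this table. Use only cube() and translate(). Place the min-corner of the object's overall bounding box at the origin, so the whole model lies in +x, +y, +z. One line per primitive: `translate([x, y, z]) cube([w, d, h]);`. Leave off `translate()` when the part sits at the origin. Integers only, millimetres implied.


translate([0, 0, 706]) cube([622, 894, 39]);
translate([55, 55, 0]) cube([82, 82, 706]);
translate([485, 55, 0]) cube([82, 82, 706]);
translate([55, 757, 0]) cube([82, 82, 706]);
translate([485, 757, 0]) cube([82, 82, 706]);
translate([137, 55, 603]) cube([348, 82, 103]);
translate([137, 757, 603]) cube([348, 82, 103]);
translate([55, 137, 603]) cube([82, 620, 103]);
translate([485, 137, 603]) cube([82, 620, 103]);


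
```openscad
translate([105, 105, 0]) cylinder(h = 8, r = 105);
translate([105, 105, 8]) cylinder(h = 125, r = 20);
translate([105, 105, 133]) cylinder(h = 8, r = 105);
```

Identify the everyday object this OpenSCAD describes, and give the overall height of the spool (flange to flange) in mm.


A spool. The overall height is 141 mm.

Three coaxial cylinders, large–small–large — a spool. Two 8 mm flanges and a 125 mm core give 8 + 125 + 8 = 141 mm.


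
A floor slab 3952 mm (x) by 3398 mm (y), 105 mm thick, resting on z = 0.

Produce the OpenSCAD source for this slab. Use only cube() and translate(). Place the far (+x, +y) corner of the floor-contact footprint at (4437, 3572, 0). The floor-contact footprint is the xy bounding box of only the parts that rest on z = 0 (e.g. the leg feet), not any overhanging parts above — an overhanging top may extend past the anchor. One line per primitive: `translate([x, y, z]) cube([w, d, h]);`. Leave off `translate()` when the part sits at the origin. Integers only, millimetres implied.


translate([485, 174, 0]) cube([3952, 3398, 105]);


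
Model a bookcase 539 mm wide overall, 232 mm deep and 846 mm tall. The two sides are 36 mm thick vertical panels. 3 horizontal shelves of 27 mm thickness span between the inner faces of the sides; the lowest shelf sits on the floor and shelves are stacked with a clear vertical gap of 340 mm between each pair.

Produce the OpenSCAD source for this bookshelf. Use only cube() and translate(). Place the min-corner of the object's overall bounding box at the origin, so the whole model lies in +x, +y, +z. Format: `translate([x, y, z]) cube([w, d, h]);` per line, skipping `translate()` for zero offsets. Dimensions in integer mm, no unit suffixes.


cube([36, 232, 846]);
translate([503, 0, 0]) cube([36, 232, 846]);
translate([36, 0, 0]) cube([467, 232, 27]);
translate([36, 0, 367]) cube([467, 232, 27]);
translate([36, 0, 734]) cube([467, 232, 27]);


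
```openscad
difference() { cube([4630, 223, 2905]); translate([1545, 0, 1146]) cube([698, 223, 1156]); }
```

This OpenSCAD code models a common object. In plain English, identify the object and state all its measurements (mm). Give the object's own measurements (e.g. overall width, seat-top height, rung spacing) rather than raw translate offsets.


A wall 4630 mm long (x), 223 mm thick (y), 2905 mm tall, with a rectangular window opening cut through it. The opening is 698 mm wide and 1156 mm tall; its sill is at z = 1146 mm and its near (−x) edge is 1545 mm from the wall's −x end. The opening passes through the full wall thickness.


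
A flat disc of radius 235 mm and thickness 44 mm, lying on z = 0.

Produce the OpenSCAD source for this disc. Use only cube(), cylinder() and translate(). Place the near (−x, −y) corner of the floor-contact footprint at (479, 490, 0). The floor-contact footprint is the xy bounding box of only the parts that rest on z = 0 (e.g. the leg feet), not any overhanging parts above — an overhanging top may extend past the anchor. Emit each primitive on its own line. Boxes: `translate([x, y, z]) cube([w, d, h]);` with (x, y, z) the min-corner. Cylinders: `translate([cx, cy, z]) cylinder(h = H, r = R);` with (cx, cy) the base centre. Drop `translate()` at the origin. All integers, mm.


translate([714, 725, 0]) cylinder(h = 44, r = 235);


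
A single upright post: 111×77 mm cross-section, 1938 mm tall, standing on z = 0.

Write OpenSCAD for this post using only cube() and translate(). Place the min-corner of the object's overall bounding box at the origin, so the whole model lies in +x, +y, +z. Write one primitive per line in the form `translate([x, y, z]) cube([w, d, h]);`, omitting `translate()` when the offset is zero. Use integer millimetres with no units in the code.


cube([111, 77, 1938]);


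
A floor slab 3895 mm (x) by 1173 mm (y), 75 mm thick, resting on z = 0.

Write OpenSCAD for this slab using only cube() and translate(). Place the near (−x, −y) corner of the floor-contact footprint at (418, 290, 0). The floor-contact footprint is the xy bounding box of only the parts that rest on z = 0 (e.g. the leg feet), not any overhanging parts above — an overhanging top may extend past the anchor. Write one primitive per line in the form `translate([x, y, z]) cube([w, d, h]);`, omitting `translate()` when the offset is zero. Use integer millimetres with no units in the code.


translate([418, 290, 0]) cube([3895, 1173, 75]);


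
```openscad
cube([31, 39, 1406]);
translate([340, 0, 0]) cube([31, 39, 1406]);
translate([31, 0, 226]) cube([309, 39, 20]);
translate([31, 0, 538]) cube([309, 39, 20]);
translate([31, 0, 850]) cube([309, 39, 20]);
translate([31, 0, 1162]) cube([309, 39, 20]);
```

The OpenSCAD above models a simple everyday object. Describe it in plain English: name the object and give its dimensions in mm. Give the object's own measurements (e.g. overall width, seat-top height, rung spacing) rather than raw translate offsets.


A straight ladder. Two 31×39 mm vertical rails, 1406 mm tall, stand 371 mm apart (outside-to-outside) with their front faces coplanar on the −y side. 4 rungs, each 39 mm deep and 20 mm tall, span between the inner faces of the rails, front faces flush with the rails. The lowest rung's underside is at z = 226 mm and rungs are spaced 312 mm apart (underside to underside).


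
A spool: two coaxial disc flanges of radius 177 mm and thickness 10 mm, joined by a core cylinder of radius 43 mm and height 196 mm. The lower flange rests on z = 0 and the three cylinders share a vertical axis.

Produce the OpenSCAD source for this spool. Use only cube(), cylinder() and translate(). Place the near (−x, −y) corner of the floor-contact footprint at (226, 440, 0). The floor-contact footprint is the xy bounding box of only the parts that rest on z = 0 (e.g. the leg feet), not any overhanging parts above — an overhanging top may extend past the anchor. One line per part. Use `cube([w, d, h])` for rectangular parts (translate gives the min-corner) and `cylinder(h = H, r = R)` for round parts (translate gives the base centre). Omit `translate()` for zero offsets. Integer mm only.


translate([403, 617, 0]) cylinder(h = 10, r = 177);
translate([403, 617, 10]) cylinder(h = 196, r = 43);
translate([403, 617, 206]) cylinder(h = 10, r = 177);


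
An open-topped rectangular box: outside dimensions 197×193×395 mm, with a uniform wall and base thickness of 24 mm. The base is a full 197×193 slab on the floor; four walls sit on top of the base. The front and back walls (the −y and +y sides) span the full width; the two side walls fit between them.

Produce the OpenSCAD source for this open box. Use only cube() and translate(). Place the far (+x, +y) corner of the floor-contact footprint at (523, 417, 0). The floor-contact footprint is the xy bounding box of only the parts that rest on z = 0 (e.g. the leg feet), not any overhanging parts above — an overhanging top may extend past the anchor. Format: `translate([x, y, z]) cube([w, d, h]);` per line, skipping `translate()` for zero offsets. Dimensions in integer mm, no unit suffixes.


translate([326, 224, 0]) cube([197, 193, 24]);
translate([326, 224, 24]) cube([197, 24, 371]);
translate([326, 393, 24]) cube([197, 24, 371]);
translate([326, 248, 24]) cube([24, 145, 371]);
translate([499, 248, 24]) cube([24, 145, 371]);


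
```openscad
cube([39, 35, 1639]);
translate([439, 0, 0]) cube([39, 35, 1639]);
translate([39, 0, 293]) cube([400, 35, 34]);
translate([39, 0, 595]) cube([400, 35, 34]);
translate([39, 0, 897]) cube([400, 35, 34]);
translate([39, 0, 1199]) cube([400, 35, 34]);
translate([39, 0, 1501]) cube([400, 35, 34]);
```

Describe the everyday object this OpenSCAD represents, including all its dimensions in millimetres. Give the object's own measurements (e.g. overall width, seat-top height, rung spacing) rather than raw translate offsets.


A straight ladder. Two 39×35 mm vertical rails, 1639 mm tall, stand 478 mm apart (outside-to-outside) with their front faces coplanar on the −y side. 5 rungs, each 35 mm deep and 34 mm tall, span between the inner faces of the rails, front faces flush with the rails. The lowest rung's underside is at z = 293 mm and rungs are spaced 302 mm apart (underside to underside).


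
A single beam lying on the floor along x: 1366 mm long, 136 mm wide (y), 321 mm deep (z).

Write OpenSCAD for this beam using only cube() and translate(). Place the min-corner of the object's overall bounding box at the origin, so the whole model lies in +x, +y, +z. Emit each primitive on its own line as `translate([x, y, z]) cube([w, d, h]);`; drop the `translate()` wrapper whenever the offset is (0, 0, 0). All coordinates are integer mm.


cube([1366, 136, 321]);


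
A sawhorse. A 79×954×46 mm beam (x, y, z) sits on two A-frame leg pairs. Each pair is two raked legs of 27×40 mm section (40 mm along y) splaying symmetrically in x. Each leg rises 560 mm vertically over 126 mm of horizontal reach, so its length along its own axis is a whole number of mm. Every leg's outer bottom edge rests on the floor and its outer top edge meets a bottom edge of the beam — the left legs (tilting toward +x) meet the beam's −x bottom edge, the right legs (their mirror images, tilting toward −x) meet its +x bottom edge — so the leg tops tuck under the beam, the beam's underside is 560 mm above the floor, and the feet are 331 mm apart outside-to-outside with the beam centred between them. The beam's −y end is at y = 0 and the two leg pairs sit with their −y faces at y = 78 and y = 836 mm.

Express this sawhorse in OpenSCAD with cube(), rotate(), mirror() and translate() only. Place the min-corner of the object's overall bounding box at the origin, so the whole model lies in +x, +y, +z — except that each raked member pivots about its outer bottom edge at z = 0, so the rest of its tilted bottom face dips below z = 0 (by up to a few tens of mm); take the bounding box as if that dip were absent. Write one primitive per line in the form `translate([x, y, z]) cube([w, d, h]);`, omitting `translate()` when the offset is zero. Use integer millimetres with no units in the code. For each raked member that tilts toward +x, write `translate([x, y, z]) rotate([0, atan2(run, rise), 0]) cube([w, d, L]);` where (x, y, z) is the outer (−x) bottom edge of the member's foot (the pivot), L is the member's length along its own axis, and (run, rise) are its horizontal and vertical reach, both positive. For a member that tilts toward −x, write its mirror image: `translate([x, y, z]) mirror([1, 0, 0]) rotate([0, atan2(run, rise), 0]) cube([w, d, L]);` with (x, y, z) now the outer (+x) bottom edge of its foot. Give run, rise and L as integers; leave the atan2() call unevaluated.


translate([126, 0, 560]) cube([79, 954, 46]);
translate([0, 78, 0]) rotate([0, atan2(126, 560), 0]) cube([27, 40, 574]);
translate([331, 78, 0]) mirror([1, 0, 0]) rotate([0, atan2(126, 560), 0]) cube([27, 40, 574]);
translate([0, 836, 0]) rotate([0, atan2(126, 560), 0]) cube([27, 40, 574]);
translate([331, 836, 0]) mirror([1, 0, 0]) rotate([0, atan2(126, 560), 0]) cube([27, 40, 574]);


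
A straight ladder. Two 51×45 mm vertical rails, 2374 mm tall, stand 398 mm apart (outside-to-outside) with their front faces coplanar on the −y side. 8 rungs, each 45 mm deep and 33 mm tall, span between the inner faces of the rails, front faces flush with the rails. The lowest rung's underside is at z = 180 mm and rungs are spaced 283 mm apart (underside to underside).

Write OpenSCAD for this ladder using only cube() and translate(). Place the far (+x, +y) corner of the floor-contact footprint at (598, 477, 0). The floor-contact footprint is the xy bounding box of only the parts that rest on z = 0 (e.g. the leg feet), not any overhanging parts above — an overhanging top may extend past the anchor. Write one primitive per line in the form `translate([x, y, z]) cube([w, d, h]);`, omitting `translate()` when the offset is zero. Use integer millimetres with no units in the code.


translate([200, 432, 0]) cube([51, 45, 2374]);
translate([547, 432, 0]) cube([51, 45, 2374]);
translate([251, 432, 180]) cube([296, 45, 33]);
translate([251, 432, 463]) cube([296, 45, 33]);
translate([251, 432, 746]) cube([296, 45, 33]);
translate([251, 432, 1029]) cube([296, 45, 33]);
translate([251, 432, 1312]) cube([296, 45, 33]);
translate([251, 432, 1595]) cube([296, 45, 33]);
translate([251, 432, 1878]) cube([296, 45, 33]);
translate([251, 432, 2161]) cube([296, 45, 33]);


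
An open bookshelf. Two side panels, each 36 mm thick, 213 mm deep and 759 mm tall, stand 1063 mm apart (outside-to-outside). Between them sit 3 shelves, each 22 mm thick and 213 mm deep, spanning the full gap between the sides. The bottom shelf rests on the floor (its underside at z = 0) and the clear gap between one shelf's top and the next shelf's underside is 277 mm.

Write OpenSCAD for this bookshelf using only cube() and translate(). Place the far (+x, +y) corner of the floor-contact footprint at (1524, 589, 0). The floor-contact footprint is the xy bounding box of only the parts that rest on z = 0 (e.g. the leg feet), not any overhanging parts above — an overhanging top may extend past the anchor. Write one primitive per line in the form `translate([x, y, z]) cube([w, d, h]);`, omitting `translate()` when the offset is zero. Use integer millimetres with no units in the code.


translate([461, 376, 0]) cube([36, 213, 759]);
translate([1488, 376, 0]) cube([36, 213, 759]);
translate([497, 376, 0]) cube([991, 213, 22]);
translate([497, 376, 299]) cube([991, 213, 22]);
translate([497, 376, 598]) cube([991, 213, 22]);


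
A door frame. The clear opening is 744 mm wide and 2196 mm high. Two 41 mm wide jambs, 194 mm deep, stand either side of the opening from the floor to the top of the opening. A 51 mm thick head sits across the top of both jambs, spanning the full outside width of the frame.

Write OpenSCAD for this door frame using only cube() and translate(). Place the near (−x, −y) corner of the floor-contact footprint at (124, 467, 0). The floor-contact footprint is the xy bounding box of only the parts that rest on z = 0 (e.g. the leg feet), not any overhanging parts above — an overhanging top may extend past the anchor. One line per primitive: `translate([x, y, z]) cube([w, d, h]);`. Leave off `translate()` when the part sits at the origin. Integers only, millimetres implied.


translate([124, 467, 0]) cube([41, 194, 2196]);
translate([909, 467, 0]) cube([41, 194, 2196]);
translate([124, 467, 2196]) cube([826, 194, 51]);


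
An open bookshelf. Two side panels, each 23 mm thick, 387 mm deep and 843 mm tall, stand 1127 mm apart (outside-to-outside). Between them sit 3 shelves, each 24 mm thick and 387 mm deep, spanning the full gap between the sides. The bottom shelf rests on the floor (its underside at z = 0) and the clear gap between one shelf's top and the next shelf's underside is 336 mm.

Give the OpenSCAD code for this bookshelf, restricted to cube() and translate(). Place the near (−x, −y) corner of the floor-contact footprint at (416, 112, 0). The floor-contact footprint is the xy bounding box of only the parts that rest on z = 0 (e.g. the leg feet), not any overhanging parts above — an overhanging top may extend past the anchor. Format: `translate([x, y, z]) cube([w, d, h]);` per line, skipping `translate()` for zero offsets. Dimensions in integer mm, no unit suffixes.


translate([416, 112, 0]) cube([23, 387, 843]);
translate([1520, 112, 0]) cube([23, 387, 843]);
translate([439, 112, 0]) cube([1081, 387, 24]);
translate([439, 112, 360]) cube([1081, 387, 24]);
translate([439, 112, 720]) cube([1081, 387, 24]);


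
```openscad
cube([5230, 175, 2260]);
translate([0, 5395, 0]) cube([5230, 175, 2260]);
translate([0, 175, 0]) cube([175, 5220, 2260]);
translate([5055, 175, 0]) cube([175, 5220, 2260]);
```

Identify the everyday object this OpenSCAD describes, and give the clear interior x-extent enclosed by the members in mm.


A house (or room) frame. The interior width is 4880 mm.

Four 2260 mm walls enclosing a rectangle with no floor or roof — a room or house frame. Outside width is 5230 mm and wall thickness is 175 mm, so the interior width is 5230 − 2 × 175 = 4880 mm.


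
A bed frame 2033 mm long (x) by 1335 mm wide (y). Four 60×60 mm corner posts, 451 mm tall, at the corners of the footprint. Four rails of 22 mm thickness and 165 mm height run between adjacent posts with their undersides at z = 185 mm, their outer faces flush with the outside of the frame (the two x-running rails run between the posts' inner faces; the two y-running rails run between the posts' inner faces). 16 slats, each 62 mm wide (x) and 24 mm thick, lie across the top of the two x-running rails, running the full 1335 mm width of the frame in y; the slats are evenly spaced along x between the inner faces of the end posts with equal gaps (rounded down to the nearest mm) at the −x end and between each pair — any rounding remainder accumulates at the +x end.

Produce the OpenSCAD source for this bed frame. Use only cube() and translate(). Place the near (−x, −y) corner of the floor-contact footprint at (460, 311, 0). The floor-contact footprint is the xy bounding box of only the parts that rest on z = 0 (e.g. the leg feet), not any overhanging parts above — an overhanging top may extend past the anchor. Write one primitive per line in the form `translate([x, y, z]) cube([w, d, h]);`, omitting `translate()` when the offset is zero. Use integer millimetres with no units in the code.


translate([460, 311, 0]) cube([60, 60, 451]);
translate([460, 1586, 0]) cube([60, 60, 451]);
translate([2433, 311, 0]) cube([60, 60, 451]);
translate([2433, 1586, 0]) cube([60, 60, 451]);
translate([520, 311, 185]) cube([1913, 22, 165]);
translate([520, 1624, 185]) cube([1913, 22, 165]);
translate([460, 371, 185]) cube([22, 1215, 165]);
translate([2471, 371, 185]) cube([22, 1215, 165]);
translate([574, 311, 350]) cube([62, 1335, 24]);
translate([690, 311, 350]) cube([62, 1335, 24]);
translate([806, 311, 350]) cube([62, 1335, 24]);
translate([922, 311, 350]) cube([62, 1335, 24]);
translate([1038, 311, 350]) cube([62, 1335, 24]);
translate([1154, 311, 350]) cube([62, 1335, 24]);
translate([1270, 311, 350]) cube([62, 1335, 24]);
translate([1386, 311, 350]) cube([62, 1335, 24]);
translate([1502, 311, 350]) cube([62, 1335, 24]);
translate([1618, 311, 350]) cube([62, 1335, 24]);
translate([1734, 311, 350]) cube([62, 1335, 24]);
translate([1850, 311, 350]) cube([62, 1335, 24]);
translate([1966, 311, 350]) cube([62, 1335, 24]);
translate([2082, 311, 350]) cube([62, 1335, 24]);
translate([2198, 311, 350]) cube([62, 1335, 24]);
translate([2314, 311, 350]) cube([62, 1335, 24]);


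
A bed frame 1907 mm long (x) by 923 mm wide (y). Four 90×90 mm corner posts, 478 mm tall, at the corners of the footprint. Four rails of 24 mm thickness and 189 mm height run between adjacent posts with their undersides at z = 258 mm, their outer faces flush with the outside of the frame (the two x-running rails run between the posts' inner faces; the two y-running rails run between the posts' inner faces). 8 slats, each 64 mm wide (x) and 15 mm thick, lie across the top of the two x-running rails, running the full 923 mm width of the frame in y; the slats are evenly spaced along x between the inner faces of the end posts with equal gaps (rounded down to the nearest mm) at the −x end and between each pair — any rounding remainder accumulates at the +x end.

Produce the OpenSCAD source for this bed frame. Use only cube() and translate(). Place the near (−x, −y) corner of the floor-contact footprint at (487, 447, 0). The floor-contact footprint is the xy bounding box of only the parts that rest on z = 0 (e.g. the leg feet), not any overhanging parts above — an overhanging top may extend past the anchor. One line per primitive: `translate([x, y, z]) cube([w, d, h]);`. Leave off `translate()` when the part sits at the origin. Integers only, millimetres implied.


// slat z = rail_z + rail_h = 258 + 189 = 447
// slat gap = ⌊(1727 − 8·64) / 9⌋ = 135
translate([487, 447, 0]) cube([90, 90, 478]);
translate([487, 1280, 0]) cube([90, 90, 478]);
translate([2304, 447, 0]) cube([90, 90, 478]);
translate([2304, 1280, 0]) cube([90, 90, 478]);
translate([577, 447, 258]) cube([1727, 24, 189]);
translate([577, 1346, 258]) cube([1727, 24, 189]);
translate([487, 537, 258]) cube([24, 743, 189]);
translate([2370, 537, 258]) cube([24, 743, 189]);
translate([712, 447, 447]) cube([64, 923, 15]);
translate([911, 447, 447]) cube([64, 923, 15]);
translate([1110, 447, 447]) cube([64, 923, 15]);
translate([1309, 447, 447]) cube([64, 923, 15]);
translate([1508, 447, 447]) cube([64, 923, 15]);
translate([1707, 447, 447]) cube([64, 923, 15]);
translate([1906, 447, 447]) cube([64, 923, 15]);
translate([2105, 447, 447]) cube([64, 923, 15]);


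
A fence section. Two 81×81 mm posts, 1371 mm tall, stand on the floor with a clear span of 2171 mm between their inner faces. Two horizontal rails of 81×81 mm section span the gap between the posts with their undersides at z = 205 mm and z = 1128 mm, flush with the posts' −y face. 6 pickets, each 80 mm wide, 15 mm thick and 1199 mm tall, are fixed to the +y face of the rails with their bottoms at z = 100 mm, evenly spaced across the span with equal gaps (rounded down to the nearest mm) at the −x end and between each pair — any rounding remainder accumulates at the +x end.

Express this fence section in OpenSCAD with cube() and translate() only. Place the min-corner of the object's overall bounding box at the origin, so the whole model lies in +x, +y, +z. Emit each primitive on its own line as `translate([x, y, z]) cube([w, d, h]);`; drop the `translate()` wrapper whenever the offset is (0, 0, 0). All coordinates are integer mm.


cube([81, 81, 1371]);
translate([2252, 0, 0]) cube([81, 81, 1371]);
translate([81, 0, 205]) cube([2171, 81, 81]);
translate([81, 0, 1128]) cube([2171, 81, 81]);
translate([322, 81, 100]) cube([80, 15, 1199]);
translate([643, 81, 100]) cube([80, 15, 1199]);
translate([964, 81, 100]) cube([80, 15, 1199]);
translate([1285, 81, 100]) cube([80, 15, 1199]);
translate([1606, 81, 100]) cube([80, 15, 1199]);
translate([1927, 81, 100]) cube([80, 15, 1199]);


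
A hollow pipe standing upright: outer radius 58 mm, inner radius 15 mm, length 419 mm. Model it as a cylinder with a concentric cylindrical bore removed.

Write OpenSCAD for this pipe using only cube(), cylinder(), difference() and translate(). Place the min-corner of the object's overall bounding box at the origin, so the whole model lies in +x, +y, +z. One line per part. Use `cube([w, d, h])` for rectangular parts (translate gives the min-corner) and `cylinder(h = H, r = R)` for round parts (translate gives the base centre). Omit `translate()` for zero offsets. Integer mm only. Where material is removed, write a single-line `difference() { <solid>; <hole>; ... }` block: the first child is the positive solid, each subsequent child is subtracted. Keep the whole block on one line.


difference() { translate([58, 58, 0]) cylinder(h = 419, r = 58); translate([58, 58, 0]) cylinder(h = 419, r = 15); }


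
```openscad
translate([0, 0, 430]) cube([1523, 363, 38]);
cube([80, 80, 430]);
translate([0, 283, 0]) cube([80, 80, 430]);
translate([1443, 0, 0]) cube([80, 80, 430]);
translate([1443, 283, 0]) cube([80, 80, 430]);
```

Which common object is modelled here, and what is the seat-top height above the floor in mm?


A bench. The seat-top height is 468 mm.

A long slab on four corner posts — a bench. The slab sits at z = 430 with thickness 38, so the top is 430 + 38 = 468 mm.


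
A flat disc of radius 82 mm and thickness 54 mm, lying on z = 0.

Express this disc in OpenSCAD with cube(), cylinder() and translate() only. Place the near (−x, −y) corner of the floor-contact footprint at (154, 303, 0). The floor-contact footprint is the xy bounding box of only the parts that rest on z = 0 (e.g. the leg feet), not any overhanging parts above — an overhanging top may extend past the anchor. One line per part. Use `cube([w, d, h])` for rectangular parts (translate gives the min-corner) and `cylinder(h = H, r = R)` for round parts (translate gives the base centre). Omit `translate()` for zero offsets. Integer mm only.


translate([236, 385, 0]) cylinder(h = 54, r = 82);


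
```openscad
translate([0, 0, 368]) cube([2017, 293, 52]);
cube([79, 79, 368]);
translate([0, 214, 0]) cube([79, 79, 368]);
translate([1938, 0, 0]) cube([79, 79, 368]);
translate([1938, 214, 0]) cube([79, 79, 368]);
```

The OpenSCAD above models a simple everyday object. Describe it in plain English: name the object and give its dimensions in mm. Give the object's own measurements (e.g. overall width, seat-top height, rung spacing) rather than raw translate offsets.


A long wooden bench with a 2017 mm (x) × 293 mm (y) seat, 52 mm thick, its top surface 420 mm above the floor. Four 79 mm square legs at the seat corners, flush with the edges, run from z = 0 to the seat underside.
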